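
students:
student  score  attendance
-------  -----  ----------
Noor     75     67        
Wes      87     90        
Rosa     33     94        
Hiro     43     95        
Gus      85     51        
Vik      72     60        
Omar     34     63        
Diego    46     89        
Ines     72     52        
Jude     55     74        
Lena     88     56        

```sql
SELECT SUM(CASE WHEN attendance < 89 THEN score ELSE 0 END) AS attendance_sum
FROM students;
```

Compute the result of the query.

481

student=Noor: ✓ → 75
student=Wes: ✗
student=Rosa: ✗
student=Hiro: ✗
student=Gus: ✓ → 85
student=Vik: ✓ → 72
student=Omar: ✓ → 34
student=Diego: ✗
student=Ines: ✓ → 72
student=Jude: ✓ → 55
student=Lena: ✓ → 88
attendance_sum = 75 + 85 + 72 + 34 + 72 + 55 + 88 = 481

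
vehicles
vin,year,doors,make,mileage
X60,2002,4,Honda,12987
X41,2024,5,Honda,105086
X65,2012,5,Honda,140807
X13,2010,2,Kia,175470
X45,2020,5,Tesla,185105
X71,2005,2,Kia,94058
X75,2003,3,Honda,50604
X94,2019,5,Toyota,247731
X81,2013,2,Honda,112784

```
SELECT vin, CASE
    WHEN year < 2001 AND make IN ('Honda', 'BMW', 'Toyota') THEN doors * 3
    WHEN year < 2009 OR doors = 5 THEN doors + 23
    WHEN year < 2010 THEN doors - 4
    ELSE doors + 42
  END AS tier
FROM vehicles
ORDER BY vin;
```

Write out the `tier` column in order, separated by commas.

44, 28, 28, 27, 28, 25, 26, 44, 28

vin=X13: ELSE → 44
vin=X41: year < 2009 OR doors = 5 → 28
vin=X45: year < 2009 OR doors = 5 → 28
vin=X60: year < 2009 OR doors = 5 → 27
vin=X65: year < 2009 OR doors = 5 → 28
vin=X71: year < 2009 OR doors = 5 → 25
vin=X75: year < 2009 OR doors = 5 → 26
vin=X81: ELSE → 44
vin=X94: year < 2009 OR doors = 5 → 28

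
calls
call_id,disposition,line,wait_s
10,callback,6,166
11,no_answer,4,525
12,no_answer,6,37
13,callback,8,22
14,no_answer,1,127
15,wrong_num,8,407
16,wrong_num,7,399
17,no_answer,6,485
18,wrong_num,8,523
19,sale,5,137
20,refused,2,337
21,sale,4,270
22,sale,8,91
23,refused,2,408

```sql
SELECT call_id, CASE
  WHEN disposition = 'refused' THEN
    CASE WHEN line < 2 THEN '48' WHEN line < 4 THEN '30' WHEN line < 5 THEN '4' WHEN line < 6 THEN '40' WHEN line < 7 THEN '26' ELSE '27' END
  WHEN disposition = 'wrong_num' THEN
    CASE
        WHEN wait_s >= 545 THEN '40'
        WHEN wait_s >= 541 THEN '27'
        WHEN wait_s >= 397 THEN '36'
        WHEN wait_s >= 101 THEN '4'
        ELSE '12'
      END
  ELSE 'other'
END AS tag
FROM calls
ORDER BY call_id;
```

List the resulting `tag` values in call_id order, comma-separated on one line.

other, other, other, other, other, 36, 36, other, 36, other, 30, other, other, 30

call_id=10: disposition='callback' → outer ELSE → other
call_id=11: disposition='no_answer' → outer ELSE → other
call_id=12: disposition='no_answer' → outer ELSE → other
call_id=13: disposition='callback' → outer ELSE → other
call_id=14: disposition='no_answer' → outer ELSE → other
call_id=15: disposition='wrong_num' → inner[wait_s >= 397] → 36
call_id=16: disposition='wrong_num' → inner[wait_s >= 397] → 36
call_id=17: disposition='no_answer' → outer ELSE → other
call_id=18: disposition='wrong_num' → inner[wait_s >= 397] → 36
call_id=19: disposition='sale' → outer ELSE → other
call_id=20: disposition='refused' → inner[line < 4] → 30
call_id=21: disposition='sale' → outer ELSE → other
call_id=22: disposition='sale' → outer ELSE → other
call_id=23: disposition='refused' → inner[line < 4] → 30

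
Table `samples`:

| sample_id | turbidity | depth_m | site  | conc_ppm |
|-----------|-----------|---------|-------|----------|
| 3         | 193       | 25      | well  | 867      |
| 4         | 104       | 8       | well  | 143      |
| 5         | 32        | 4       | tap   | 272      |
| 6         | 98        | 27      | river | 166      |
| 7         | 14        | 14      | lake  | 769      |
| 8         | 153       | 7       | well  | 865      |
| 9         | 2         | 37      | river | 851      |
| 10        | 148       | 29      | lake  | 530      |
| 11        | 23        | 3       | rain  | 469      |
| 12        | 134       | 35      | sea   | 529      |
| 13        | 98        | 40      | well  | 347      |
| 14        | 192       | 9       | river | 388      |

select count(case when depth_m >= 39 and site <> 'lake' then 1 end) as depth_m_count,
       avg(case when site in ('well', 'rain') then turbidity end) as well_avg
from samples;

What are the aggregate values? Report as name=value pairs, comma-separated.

depth_m_count=1, well_avg=114.2

[depth_m_count: depth_m >= 39 and site <> 'lake']
sample_id=3: ✗
sample_id=4: ✗
sample_id=5: ✗
sample_id=6: ✗
sample_id=7: ✗
sample_id=8: ✗
sample_id=9: ✗
sample_id=10: ✗
sample_id=11: ✗
sample_id=12: ✗
sample_id=13: ✓ → 1
sample_id=14: ✗
depth_m_count = COUNT(1) = 1
—
[well_avg: site in ('well', 'rain')]
sample_id=3: ✓ → 193
sample_id=4: ✓ → 104
sample_id=5: ✗
sample_id=6: ✗
sample_id=7: ✗
sample_id=8: ✓ → 153
sample_id=9: ✗
sample_id=10: ✗
sample_id=11: ✓ → 23
sample_id=12: ✗
sample_id=13: ✓ → 98
sample_id=14: ✗
well_avg = (193 + 104 + 153 + 23 + 98) / 5 = 114.2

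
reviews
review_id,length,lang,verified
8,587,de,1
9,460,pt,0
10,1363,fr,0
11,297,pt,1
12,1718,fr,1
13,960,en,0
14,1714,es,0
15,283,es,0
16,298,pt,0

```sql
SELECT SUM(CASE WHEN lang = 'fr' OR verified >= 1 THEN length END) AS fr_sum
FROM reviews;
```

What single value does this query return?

review_id=8: ✓ → 587
review_id=9: ✗
review_id=10: ✓ → 1363
review_id=11: ✓ → 297
review_id=12: ✓ → 1718
review_id=13: ✗
review_id=14: ✗
review_id=15: ✗
review_id=16: ✗
fr_sum = 587 + 1363 + 297 + 1718 = 3965

3965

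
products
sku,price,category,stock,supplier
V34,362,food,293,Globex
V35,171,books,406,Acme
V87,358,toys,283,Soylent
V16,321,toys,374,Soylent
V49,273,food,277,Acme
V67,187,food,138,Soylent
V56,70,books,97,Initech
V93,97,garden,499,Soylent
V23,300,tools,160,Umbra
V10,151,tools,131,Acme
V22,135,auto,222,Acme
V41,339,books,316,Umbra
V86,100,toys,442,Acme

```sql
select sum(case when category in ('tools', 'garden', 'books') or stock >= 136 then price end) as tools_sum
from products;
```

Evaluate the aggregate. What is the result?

2864

sku=V34: ✓ → 362
sku=V35: ✓ → 171
sku=V87: ✓ → 358
sku=V16: ✓ → 321
sku=V49: ✓ → 273
sku=V67: ✓ → 187
sku=V56: ✓ → 70
sku=V93: ✓ → 97
sku=V23: ✓ → 300
sku=V10: ✓ → 151
sku=V22: ✓ → 135
sku=V41: ✓ → 339
sku=V86: ✓ → 100
tools_sum = 362 + 171 + 358 + 321 + 273 + 187 + 70 + 97 + 300 + 151 + 135 + 339 + 100 = 2864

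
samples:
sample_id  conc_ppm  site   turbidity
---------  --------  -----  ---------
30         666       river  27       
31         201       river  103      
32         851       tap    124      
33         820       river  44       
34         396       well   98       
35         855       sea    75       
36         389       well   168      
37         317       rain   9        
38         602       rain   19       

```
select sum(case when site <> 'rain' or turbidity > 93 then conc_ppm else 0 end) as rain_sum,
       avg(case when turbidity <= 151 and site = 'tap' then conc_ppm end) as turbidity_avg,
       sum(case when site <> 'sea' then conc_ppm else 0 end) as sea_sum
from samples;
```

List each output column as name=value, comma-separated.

[rain_sum: site <> 'rain' or turbidity > 93]
sample_id=30: ✓ → 666
sample_id=31: ✓ → 201
sample_id=32: ✓ → 851
sample_id=33: ✓ → 820
sample_id=34: ✓ → 396
sample_id=35: ✓ → 855
sample_id=36: ✓ → 389
sample_id=37: ✗
sample_id=38: ✗
rain_sum = 666 + 201 + 851 + 820 + 396 + 855 + 389 = 4178
—
[turbidity_avg: turbidity <= 151 and site = 'tap']
sample_id=30: ✗
sample_id=31: ✗
sample_id=32: ✓ → 851
sample_id=33: ✗
sample_id=34: ✗
sample_id=35: ✗
sample_id=36: ✗
sample_id=37: ✗
sample_id=38: ✗
turbidity_avg = 851
—
[sea_sum: site <> 'sea']
sample_id=30: ✓ → 666
sample_id=31: ✓ → 201
sample_id=32: ✓ → 851
sample_id=33: ✓ → 820
sample_id=34: ✓ → 396
sample_id=35: ✗
sample_id=36: ✓ → 389
sample_id=37: ✓ → 317
sample_id=38: ✓ → 602
sea_sum = 666 + 201 + 851 + 820 + 396 + 389 + 317 + 602 = 4242

rain_sum=4178, turbidity_avg=851, sea_sum=4242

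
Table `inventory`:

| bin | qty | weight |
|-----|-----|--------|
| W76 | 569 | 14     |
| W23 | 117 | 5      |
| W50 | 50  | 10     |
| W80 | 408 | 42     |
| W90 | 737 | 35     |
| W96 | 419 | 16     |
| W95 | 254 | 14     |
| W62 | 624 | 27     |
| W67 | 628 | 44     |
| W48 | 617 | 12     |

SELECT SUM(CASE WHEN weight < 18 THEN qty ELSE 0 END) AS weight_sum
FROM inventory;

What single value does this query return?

2026

bin=W76: ✓ → 569
bin=W23: ✓ → 117
bin=W50: ✓ → 50
bin=W80: ✗
bin=W90: ✗
bin=W96: ✓ → 419
bin=W95: ✓ → 254
bin=W62: ✗
bin=W67: ✗
bin=W48: ✓ → 617
weight_sum = 569 + 117 + 50 + 419 + 254 + 617 = 2026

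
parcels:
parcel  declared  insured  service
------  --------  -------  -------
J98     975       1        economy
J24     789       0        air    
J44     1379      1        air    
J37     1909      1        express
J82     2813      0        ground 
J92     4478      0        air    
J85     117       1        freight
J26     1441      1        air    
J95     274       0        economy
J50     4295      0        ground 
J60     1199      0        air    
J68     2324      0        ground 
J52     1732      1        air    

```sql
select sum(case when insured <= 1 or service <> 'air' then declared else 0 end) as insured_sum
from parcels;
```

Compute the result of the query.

parcel=J98: ✓ → 975
parcel=J24: ✓ → 789
parcel=J44: ✓ → 1379
parcel=J37: ✓ → 1909
parcel=J82: ✓ → 2813
parcel=J92: ✓ → 4478
parcel=J85: ✓ → 117
parcel=J26: ✓ → 1441
parcel=J95: ✓ → 274
parcel=J50: ✓ → 4295
parcel=J60: ✓ → 1199
parcel=J68: ✓ → 2324
parcel=J52: ✓ → 1732
insured_sum = 975 + 789 + 1379 + 1909 + 2813 + 4478 + 117 + 1441 + 274 + 4295 + 1199 + 2324 + 1732 = 23725

23725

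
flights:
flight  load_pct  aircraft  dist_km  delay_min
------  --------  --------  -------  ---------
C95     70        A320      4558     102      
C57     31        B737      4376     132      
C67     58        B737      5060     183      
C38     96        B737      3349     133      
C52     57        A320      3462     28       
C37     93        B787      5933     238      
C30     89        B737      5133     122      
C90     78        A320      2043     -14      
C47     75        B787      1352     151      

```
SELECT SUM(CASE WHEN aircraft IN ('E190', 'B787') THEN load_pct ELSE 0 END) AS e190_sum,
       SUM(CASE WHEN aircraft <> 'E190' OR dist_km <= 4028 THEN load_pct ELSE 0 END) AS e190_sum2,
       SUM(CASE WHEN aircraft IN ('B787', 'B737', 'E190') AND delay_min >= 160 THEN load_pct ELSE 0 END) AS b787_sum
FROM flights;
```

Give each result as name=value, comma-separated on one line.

e190_sum=168, e190_sum2=647, b787_sum=151

[e190_sum: aircraft IN ('E190', 'B787')]
flight=C95: ✗
flight=C57: ✗
flight=C67: ✗
flight=C38: ✗
flight=C52: ✗
flight=C37: ✓ → 93
flight=C30: ✗
flight=C90: ✗
flight=C47: ✓ → 75
e190_sum = 93 + 75 = 168
—
[e190_sum2: aircraft <> 'E190' OR dist_km <= 4028]
flight=C95: ✓ → 70
flight=C57: ✓ → 31
flight=C67: ✓ → 58
flight=C38: ✓ → 96
flight=C52: ✓ → 57
flight=C37: ✓ → 93
flight=C30: ✓ → 89
flight=C90: ✓ → 78
flight=C47: ✓ → 75
e190_sum2 = 70 + 31 + 58 + 96 + 57 + 93 + 89 + 78 + 75 = 647
—
[b787_sum: aircraft IN ('B787', 'B737', 'E190') AND delay_min >= 160]
flight=C95: ✗
flight=C57: ✗
flight=C67: ✓ → 58
flight=C38: ✗
flight=C52: ✗
flight=C37: ✓ → 93
flight=C30: ✗
flight=C90: ✗
flight=C47: ✗
b787_sum = 58 + 93 = 151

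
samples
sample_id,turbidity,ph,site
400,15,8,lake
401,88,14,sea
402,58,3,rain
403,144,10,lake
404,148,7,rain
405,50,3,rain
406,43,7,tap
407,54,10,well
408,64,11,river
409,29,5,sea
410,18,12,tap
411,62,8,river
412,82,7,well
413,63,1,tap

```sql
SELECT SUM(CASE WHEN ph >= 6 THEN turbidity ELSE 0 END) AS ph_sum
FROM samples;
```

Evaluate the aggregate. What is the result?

sample_id=400: ✓ → 15
sample_id=401: ✓ → 88
sample_id=402: ✗
sample_id=403: ✓ → 144
sample_id=404: ✓ → 148
sample_id=405: ✗
sample_id=406: ✓ → 43
sample_id=407: ✓ → 54
sample_id=408: ✓ → 64
sample_id=409: ✗
sample_id=410: ✓ → 18
sample_id=411: ✓ → 62
sample_id=412: ✓ → 82
sample_id=413: ✗
ph_sum = 15 + 88 + 144 + 148 + 43 + 54 + 64 + 18 + 62 + 82 = 718

718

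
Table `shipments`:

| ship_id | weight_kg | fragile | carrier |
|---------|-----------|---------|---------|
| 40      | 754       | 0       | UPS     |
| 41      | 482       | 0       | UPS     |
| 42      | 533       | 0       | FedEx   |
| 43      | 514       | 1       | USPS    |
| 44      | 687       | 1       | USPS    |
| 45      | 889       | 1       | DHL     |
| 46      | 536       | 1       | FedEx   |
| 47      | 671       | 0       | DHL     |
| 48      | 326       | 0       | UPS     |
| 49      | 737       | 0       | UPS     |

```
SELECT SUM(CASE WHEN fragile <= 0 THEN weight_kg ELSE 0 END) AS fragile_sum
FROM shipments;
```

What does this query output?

3503

ship_id=40: ✓ → 754
ship_id=41: ✓ → 482
ship_id=42: ✓ → 533
ship_id=43: ✗
ship_id=44: ✗
ship_id=45: ✗
ship_id=46: ✗
ship_id=47: ✓ → 671
ship_id=48: ✓ → 326
ship_id=49: ✓ → 737
fragile_sum = 754 + 482 + 533 + 671 + 326 + 737 = 3503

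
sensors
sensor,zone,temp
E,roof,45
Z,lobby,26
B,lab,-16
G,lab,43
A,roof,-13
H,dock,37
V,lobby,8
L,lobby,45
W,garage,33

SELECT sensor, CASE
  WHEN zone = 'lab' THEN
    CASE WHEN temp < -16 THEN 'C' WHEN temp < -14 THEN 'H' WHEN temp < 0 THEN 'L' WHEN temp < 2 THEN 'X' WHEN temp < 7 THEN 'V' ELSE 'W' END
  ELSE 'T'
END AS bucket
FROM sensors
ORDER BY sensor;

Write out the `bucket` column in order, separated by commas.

T, H, T, W, T, T, T, T, T

sensor=A: zone='roof' → outer ELSE → T
sensor=B: zone='lab' → inner[temp < -14] → H
sensor=E: zone='roof' → outer ELSE → T
sensor=G: zone='lab' → inner[ELSE] → W
sensor=H: zone='dock' → outer ELSE → T
sensor=L: zone='lobby' → outer ELSE → T
sensor=V: zone='lobby' → outer ELSE → T
sensor=W: zone='garage' → outer ELSE → T
sensor=Z: zone='lobby' → outer ELSE → T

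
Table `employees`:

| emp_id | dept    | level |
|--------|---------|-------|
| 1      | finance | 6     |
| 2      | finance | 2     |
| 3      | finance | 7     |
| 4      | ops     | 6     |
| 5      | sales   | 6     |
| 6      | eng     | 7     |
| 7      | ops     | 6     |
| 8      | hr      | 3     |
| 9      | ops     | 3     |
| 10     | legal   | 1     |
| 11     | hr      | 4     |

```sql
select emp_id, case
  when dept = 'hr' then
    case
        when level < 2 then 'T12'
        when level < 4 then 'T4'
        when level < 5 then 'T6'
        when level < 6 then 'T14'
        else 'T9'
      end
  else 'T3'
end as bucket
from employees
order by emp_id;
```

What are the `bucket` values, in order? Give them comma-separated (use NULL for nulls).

emp_id=1: dept='finance' → outer ELSE → T3
emp_id=2: dept='finance' → outer ELSE → T3
emp_id=3: dept='finance' → outer ELSE → T3
emp_id=4: dept='ops' → outer ELSE → T3
emp_id=5: dept='sales' → outer ELSE → T3
emp_id=6: dept='eng' → outer ELSE → T3
emp_id=7: dept='ops' → outer ELSE → T3
emp_id=8: dept='hr' → inner[level < 4] → T4
emp_id=9: dept='ops' → outer ELSE → T3
emp_id=10: dept='legal' → outer ELSE → T3
emp_id=11: dept='hr' → inner[level < 5] → T6

T3, T3, T3, T3, T3, T3, T3, T4, T3, T3, T6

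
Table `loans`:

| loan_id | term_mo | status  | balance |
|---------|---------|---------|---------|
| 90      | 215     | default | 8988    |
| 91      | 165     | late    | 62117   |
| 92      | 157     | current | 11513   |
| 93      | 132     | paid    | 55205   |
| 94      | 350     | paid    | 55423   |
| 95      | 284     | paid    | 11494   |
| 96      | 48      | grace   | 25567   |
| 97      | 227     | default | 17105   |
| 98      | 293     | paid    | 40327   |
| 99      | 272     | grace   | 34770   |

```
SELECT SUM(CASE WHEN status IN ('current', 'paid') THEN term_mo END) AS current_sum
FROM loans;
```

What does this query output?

loan_id=90: ✗
loan_id=91: ✗
loan_id=92: ✓ → 157
loan_id=93: ✓ → 132
loan_id=94: ✓ → 350
loan_id=95: ✓ → 284
loan_id=96: ✗
loan_id=97: ✗
loan_id=98: ✓ → 293
loan_id=99: ✗
current_sum = 157 + 132 + 350 + 284 + 293 = 1216

1216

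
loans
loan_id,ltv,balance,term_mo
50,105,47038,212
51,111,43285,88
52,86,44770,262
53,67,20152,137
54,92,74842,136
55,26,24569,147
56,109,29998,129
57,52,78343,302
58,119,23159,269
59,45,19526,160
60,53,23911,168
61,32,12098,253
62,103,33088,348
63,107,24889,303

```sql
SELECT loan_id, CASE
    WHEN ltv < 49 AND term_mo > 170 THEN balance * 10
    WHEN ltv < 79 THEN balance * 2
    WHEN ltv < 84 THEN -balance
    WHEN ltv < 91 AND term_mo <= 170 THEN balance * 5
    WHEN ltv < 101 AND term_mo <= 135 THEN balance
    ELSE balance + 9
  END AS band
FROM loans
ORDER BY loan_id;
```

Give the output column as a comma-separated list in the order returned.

loan_id=50: ELSE → 47047
loan_id=51: ELSE → 43294
loan_id=52: ELSE → 44779
loan_id=53: ltv < 79 → 40304
loan_id=54: ELSE → 74851
loan_id=55: ltv < 79 → 49138
loan_id=56: ELSE → 30007
loan_id=57: ltv < 79 → 156686
loan_id=58: ELSE → 23168
loan_id=59: ltv < 79 → 39052
loan_id=60: ltv < 79 → 47822
loan_id=61: ltv < 49 AND term_mo > 170 → 120980
loan_id=62: ELSE → 33097
loan_id=63: ELSE → 24898

47047, 43294, 44779, 40304, 74851, 49138, 30007, 156686, 23168, 39052, 47822, 120980, 33097, 24898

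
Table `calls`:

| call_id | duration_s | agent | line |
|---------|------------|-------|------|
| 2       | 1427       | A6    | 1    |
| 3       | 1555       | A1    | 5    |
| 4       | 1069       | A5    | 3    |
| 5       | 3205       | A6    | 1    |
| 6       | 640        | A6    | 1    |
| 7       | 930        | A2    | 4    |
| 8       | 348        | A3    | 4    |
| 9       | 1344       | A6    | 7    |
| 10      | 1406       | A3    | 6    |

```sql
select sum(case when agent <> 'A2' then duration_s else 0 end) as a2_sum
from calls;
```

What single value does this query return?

10994

call_id=2: ✓ → 1427
call_id=3: ✓ → 1555
call_id=4: ✓ → 1069
call_id=5: ✓ → 3205
call_id=6: ✓ → 640
call_id=7: ✗
call_id=8: ✓ → 348
call_id=9: ✓ → 1344
call_id=10: ✓ → 1406
a2_sum = 1427 + 1555 + 1069 + 3205 + 640 + 348 + 1344 + 1406 = 10994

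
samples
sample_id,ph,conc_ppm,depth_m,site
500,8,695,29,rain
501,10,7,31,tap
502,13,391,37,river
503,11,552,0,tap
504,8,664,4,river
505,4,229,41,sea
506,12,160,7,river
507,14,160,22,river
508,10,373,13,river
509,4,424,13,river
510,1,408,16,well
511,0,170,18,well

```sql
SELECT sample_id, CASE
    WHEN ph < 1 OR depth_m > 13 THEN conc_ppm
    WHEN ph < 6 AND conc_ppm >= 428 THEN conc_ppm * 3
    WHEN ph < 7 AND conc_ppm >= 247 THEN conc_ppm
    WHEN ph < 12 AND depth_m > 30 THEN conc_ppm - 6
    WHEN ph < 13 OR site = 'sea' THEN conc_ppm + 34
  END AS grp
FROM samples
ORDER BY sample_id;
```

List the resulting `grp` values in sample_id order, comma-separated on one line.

695, 7, 391, 586, 698, 229, 194, 160, 407, 424, 408, 170

sample_id=500: ph < 1 OR depth_m > 13 → 695
sample_id=501: ph < 1 OR depth_m > 13 → 7
sample_id=502: ph < 1 OR depth_m > 13 → 391
sample_id=503: ph < 13 OR site = 'sea' → 586
sample_id=504: ph < 13 OR site = 'sea' → 698
sample_id=505: ph < 1 OR depth_m > 13 → 229
sample_id=506: ph < 13 OR site = 'sea' → 194
sample_id=507: ph < 1 OR depth_m > 13 → 160
sample_id=508: ph < 13 OR site = 'sea' → 407
sample_id=509: ph < 7 AND conc_ppm >= 247 → 424
sample_id=510: ph < 1 OR depth_m > 13 → 408
sample_id=511: ph < 1 OR depth_m > 13 → 170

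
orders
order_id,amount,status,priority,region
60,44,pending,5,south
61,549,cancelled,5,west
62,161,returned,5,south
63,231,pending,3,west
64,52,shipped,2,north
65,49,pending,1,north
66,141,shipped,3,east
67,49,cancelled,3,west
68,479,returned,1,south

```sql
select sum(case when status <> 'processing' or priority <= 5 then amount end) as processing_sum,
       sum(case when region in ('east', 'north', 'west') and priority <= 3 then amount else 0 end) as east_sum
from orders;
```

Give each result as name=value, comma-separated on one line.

[processing_sum: status <> 'processing' or priority <= 5]
order_id=60: ✓ → 44
order_id=61: ✓ → 549
order_id=62: ✓ → 161
order_id=63: ✓ → 231
order_id=64: ✓ → 52
order_id=65: ✓ → 49
order_id=66: ✓ → 141
order_id=67: ✓ → 49
order_id=68: ✓ → 479
processing_sum = 44 + 549 + 161 + 231 + 52 + 49 + 141 + 49 + 479 = 1755
—
[east_sum: region in ('east', 'north', 'west') and priority <= 3]
order_id=60: ✗
order_id=61: ✗
order_id=62: ✗
order_id=63: ✓ → 231
order_id=64: ✓ → 52
order_id=65: ✓ → 49
order_id=66: ✓ → 141
order_id=67: ✓ → 49
order_id=68: ✗
east_sum = 231 + 52 + 49 + 141 + 49 = 522

processing_sum=1755, east_sum=522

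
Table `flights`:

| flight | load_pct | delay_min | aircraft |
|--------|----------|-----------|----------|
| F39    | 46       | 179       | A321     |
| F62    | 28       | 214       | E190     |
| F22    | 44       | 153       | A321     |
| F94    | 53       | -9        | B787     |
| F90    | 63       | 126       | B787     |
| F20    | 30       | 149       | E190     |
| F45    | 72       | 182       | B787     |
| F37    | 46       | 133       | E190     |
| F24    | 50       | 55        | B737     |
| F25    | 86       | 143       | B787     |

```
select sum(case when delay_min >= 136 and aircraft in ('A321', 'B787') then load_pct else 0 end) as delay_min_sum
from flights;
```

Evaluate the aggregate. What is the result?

248

flight=F39: ✓ → 46
flight=F62: ✗
flight=F22: ✓ → 44
flight=F94: ✗
flight=F90: ✗
flight=F20: ✗
flight=F45: ✓ → 72
flight=F37: ✗
flight=F24: ✗
flight=F25: ✓ → 86
delay_min_sum = 46 + 44 + 72 + 86 = 248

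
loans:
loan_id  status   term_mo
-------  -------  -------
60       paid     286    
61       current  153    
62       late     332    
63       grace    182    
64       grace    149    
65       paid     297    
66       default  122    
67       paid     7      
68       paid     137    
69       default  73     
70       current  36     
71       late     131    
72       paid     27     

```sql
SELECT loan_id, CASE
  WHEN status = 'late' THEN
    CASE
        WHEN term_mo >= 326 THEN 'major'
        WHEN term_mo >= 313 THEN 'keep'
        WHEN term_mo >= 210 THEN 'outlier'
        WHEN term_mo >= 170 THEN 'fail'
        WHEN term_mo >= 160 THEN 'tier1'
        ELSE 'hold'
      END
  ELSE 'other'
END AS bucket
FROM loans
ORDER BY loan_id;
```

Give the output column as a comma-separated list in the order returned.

loan_id=60: status='paid' → outer ELSE → other
loan_id=61: status='current' → outer ELSE → other
loan_id=62: status='late' → inner[term_mo >= 326] → major
loan_id=63: status='grace' → outer ELSE → other
loan_id=64: status='grace' → outer ELSE → other
loan_id=65: status='paid' → outer ELSE → other
loan_id=66: status='default' → outer ELSE → other
loan_id=67: status='paid' → outer ELSE → other
loan_id=68: status='paid' → outer ELSE → other
loan_id=69: status='default' → outer ELSE → other
loan_id=70: status='current' → outer ELSE → other
loan_id=71: status='late' → inner[ELSE] → hold
loan_id=72: status='paid' → outer ELSE → other

other, other, major, other, other, other, other, other, other, other, other, hold, other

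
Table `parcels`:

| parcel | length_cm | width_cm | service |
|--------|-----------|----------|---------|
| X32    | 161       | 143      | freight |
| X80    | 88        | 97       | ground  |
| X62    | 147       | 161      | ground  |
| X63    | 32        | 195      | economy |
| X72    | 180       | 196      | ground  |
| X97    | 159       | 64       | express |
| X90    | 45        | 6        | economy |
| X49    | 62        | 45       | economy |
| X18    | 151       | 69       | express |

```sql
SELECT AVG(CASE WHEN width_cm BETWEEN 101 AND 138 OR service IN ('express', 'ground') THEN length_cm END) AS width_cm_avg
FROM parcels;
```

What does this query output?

145

parcel=X32: ✗
parcel=X80: ✓ → 88
parcel=X62: ✓ → 147
parcel=X63: ✗
parcel=X72: ✓ → 180
parcel=X97: ✓ → 159
parcel=X90: ✗
parcel=X49: ✗
parcel=X18: ✓ → 151
width_cm_avg = (88 + 147 + 180 + 159 + 151) / 5 = 145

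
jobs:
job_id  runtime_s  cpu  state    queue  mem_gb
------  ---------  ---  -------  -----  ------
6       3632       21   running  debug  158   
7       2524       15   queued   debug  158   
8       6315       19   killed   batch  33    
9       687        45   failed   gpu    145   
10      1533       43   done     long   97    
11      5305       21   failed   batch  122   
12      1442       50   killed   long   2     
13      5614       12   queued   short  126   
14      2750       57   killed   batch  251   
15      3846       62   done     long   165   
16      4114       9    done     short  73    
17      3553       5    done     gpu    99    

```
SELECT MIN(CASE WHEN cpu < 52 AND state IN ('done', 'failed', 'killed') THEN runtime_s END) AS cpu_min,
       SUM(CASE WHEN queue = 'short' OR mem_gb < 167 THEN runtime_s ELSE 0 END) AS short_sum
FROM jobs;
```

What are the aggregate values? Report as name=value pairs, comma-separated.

[cpu_min: cpu < 52 AND state IN ('done', 'failed', 'killed')]
job_id=6: ✗
job_id=7: ✗
job_id=8: ✓ → 6315
job_id=9: ✓ → 687
job_id=10: ✓ → 1533
job_id=11: ✓ → 5305
job_id=12: ✓ → 1442
job_id=13: ✗
job_id=14: ✗
job_id=15: ✗
job_id=16: ✓ → 4114
job_id=17: ✓ → 3553
cpu_min = MIN(6315, 687, 1533, 5305, 1442, 4114, 3553) = 687
—
[short_sum: queue = 'short' OR mem_gb < 167]
job_id=6: ✓ → 3632
job_id=7: ✓ → 2524
job_id=8: ✓ → 6315
job_id=9: ✓ → 687
job_id=10: ✓ → 1533
job_id=11: ✓ → 5305
job_id=12: ✓ → 1442
job_id=13: ✓ → 5614
job_id=14: ✗
job_id=15: ✓ → 3846
job_id=16: ✓ → 4114
job_id=17: ✓ → 3553
short_sum = 3632 + 2524 + 6315 + 687 + 1533 + 5305 + 1442 + 5614 + 3846 + 4114 + 3553 = 38565

cpu_min=687, short_sum=38565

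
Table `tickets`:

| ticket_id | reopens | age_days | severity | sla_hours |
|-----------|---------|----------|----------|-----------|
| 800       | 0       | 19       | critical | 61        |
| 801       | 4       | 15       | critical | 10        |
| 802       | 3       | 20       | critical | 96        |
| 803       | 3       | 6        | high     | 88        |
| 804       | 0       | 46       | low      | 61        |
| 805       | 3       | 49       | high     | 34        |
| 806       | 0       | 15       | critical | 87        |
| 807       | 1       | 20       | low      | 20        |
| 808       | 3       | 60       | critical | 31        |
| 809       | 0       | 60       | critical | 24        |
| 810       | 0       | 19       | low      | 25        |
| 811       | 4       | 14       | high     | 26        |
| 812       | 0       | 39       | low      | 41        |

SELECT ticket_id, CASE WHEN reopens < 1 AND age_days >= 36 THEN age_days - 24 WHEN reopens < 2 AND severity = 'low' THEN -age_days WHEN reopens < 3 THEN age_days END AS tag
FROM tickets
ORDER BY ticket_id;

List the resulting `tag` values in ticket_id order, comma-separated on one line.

19, NULL, NULL, NULL, 22, NULL, 15, -20, NULL, 36, -19, NULL, 15

ticket_id=800: reopens < 3 → 19
ticket_id=801: (no match → NULL) → NULL
ticket_id=802: (no match → NULL) → NULL
ticket_id=803: (no match → NULL) → NULL
ticket_id=804: reopens < 1 AND age_days >= 36 → 22
ticket_id=805: (no match → NULL) → NULL
ticket_id=806: reopens < 3 → 15
ticket_id=807: reopens < 2 AND severity = 'low' → -20
ticket_id=808: (no match → NULL) → NULL
ticket_id=809: reopens < 1 AND age_days >= 36 → 36
ticket_id=810: reopens < 2 AND severity = 'low' → -19
ticket_id=811: (no match → NULL) → NULL
ticket_id=812: reopens < 1 AND age_days >= 36 → 15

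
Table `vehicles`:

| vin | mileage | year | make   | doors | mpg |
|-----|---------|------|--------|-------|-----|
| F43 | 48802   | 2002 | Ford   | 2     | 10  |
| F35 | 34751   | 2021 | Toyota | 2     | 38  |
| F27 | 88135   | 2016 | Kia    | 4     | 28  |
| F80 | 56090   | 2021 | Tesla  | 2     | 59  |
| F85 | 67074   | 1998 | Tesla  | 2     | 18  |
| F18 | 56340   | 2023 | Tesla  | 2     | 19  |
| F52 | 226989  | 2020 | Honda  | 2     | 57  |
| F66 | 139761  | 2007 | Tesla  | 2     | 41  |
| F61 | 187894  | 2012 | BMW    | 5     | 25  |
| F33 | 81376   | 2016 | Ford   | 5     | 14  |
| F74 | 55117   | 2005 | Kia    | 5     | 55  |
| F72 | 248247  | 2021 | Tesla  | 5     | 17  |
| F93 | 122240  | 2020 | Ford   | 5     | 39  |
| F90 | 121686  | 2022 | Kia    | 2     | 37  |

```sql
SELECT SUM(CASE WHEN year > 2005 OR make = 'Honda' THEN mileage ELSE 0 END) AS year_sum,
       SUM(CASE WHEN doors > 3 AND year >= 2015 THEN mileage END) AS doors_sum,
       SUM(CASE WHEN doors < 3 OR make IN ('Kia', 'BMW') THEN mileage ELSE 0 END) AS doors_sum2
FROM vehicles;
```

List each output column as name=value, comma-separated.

[year_sum: year > 2005 OR make = 'Honda']
vin=F43: ✗
vin=F35: ✓ → 34751
vin=F27: ✓ → 88135
vin=F80: ✓ → 56090
vin=F85: ✗
vin=F18: ✓ → 56340
vin=F52: ✓ → 226989
vin=F66: ✓ → 139761
vin=F61: ✓ → 187894
vin=F33: ✓ → 81376
vin=F74: ✗
vin=F72: ✓ → 248247
vin=F93: ✓ → 122240
vin=F90: ✓ → 121686
year_sum = 34751 + 88135 + 56090 + 56340 + 226989 + 139761 + 187894 + 81376 + 248247 + 122240 + 121686 = 1363509
—
[doors_sum: doors > 3 AND year >= 2015]
vin=F43: ✗
vin=F35: ✗
vin=F27: ✓ → 88135
vin=F80: ✗
vin=F85: ✗
vin=F18: ✗
vin=F52: ✗
vin=F66: ✗
vin=F61: ✗
vin=F33: ✓ → 81376
vin=F74: ✗
vin=F72: ✓ → 248247
vin=F93: ✓ → 122240
vin=F90: ✗
doors_sum = 88135 + 81376 + 248247 + 122240 = 539998
—
[doors_sum2: doors < 3 OR make IN ('Kia', 'BMW')]
vin=F43: ✓ → 48802
vin=F35: ✓ → 34751
vin=F27: ✓ → 88135
vin=F80: ✓ → 56090
vin=F85: ✓ → 67074
vin=F18: ✓ → 56340
vin=F52: ✓ → 226989
vin=F66: ✓ → 139761
vin=F61: ✓ → 187894
vin=F33: ✗
vin=F74: ✓ → 55117
vin=F72: ✗
vin=F93: ✗
vin=F90: ✓ → 121686
doors_sum2 = 48802 + 34751 + 88135 + 56090 + 67074 + 56340 + 226989 + 139761 + 187894 + 55117 + 121686 = 1082639

year_sum=1363509, doors_sum=539998, doors_sum2=1082639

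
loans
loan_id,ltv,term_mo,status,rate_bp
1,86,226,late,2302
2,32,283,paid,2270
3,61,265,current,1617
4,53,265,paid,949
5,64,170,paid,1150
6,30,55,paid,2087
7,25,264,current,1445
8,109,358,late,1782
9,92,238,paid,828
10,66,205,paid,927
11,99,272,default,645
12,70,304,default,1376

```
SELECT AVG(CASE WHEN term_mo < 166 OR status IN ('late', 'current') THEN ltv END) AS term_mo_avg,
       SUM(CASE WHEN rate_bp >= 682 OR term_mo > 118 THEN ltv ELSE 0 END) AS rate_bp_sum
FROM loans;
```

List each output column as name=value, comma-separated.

[term_mo_avg: term_mo < 166 OR status IN ('late', 'current')]
loan_id=1: ✓ → 86
loan_id=2: ✗
loan_id=3: ✓ → 61
loan_id=4: ✗
loan_id=5: ✗
loan_id=6: ✓ → 30
loan_id=7: ✓ → 25
loan_id=8: ✓ → 109
loan_id=9: ✗
loan_id=10: ✗
loan_id=11: ✗
loan_id=12: ✗
term_mo_avg = (86 + 61 + 30 + 25 + 109) / 5 = 62.2
—
[rate_bp_sum: rate_bp >= 682 OR term_mo > 118]
loan_id=1: ✓ → 86
loan_id=2: ✓ → 32
loan_id=3: ✓ → 61
loan_id=4: ✓ → 53
loan_id=5: ✓ → 64
loan_id=6: ✓ → 30
loan_id=7: ✓ → 25
loan_id=8: ✓ → 109
loan_id=9: ✓ → 92
loan_id=10: ✓ → 66
loan_id=11: ✓ → 99
loan_id=12: ✓ → 70
rate_bp_sum = 86 + 32 + 61 + 53 + 64 + 30 + 25 + 109 + 92 + 66 + 99 + 70 = 787

term_mo_avg=62.2, rate_bp_sum=787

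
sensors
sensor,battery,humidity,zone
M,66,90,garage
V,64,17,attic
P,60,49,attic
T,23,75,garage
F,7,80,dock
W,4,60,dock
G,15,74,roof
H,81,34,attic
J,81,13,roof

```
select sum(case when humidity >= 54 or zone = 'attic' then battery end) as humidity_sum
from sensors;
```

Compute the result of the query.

320

sensor=M: ✓ → 66
sensor=V: ✓ → 64
sensor=P: ✓ → 60
sensor=T: ✓ → 23
sensor=F: ✓ → 7
sensor=W: ✓ → 4
sensor=G: ✓ → 15
sensor=H: ✓ → 81
sensor=J: ✗
humidity_sum = 66 + 64 + 60 + 23 + 7 + 4 + 15 + 81 = 320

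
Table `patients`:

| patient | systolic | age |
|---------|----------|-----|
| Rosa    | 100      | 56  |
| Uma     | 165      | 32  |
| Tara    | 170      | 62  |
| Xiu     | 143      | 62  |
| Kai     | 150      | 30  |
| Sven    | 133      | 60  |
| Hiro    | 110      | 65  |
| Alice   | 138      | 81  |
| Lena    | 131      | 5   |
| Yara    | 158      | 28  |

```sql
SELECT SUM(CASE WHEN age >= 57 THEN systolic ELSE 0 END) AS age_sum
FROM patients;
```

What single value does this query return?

patient=Rosa: ✗
patient=Uma: ✗
patient=Tara: ✓ → 170
patient=Xiu: ✓ → 143
patient=Kai: ✗
patient=Sven: ✓ → 133
patient=Hiro: ✓ → 110
patient=Alice: ✓ → 138
patient=Lena: ✗
patient=Yara: ✗
age_sum = 170 + 143 + 133 + 110 + 138 = 694

694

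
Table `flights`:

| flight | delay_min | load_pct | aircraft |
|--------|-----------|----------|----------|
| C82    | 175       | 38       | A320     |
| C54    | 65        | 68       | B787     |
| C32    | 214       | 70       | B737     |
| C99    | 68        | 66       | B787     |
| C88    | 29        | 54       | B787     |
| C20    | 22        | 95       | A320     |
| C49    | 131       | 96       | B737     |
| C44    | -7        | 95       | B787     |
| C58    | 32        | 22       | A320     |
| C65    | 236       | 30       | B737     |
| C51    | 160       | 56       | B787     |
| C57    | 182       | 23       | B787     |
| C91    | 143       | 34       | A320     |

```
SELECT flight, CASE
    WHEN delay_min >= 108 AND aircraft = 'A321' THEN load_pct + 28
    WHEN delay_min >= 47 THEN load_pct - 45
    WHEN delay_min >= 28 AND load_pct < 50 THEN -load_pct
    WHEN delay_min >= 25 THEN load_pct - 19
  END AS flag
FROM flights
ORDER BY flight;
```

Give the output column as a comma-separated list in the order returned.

flight=C20: (no match → NULL) → NULL
flight=C32: delay_min >= 47 → 25
flight=C44: (no match → NULL) → NULL
flight=C49: delay_min >= 47 → 51
flight=C51: delay_min >= 47 → 11
flight=C54: delay_min >= 47 → 23
flight=C57: delay_min >= 47 → -22
flight=C58: delay_min >= 28 AND load_pct < 50 → -22
flight=C65: delay_min >= 47 → -15
flight=C82: delay_min >= 47 → -7
flight=C88: delay_min >= 25 → 35
flight=C91: delay_min >= 47 → -11
flight=C99: delay_min >= 47 → 21

NULL, 25, NULL, 51, 11, 23, -22, -22, -15, -7, 35, -11, 21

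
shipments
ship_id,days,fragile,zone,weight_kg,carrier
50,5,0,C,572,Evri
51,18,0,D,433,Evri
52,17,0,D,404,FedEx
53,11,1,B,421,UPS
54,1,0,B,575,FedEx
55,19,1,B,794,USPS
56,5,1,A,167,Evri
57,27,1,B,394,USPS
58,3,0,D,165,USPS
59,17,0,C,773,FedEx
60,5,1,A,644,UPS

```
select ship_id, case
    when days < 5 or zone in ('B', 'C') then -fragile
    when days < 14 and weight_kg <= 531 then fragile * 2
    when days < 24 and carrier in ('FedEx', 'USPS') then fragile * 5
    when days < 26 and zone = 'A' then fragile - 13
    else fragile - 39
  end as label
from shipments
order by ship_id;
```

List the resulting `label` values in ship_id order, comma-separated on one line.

0, -39, 0, -1, 0, -1, 2, -1, 0, 0, -12

ship_id=50: days < 5 or zone in ('B', 'C') → 0
ship_id=51: ELSE → -39
ship_id=52: days < 24 and carrier in ('FedEx', 'USPS') → 0
ship_id=53: days < 5 or zone in ('B', 'C') → -1
ship_id=54: days < 5 or zone in ('B', 'C') → 0
ship_id=55: days < 5 or zone in ('B', 'C') → -1
ship_id=56: days < 14 and weight_kg <= 531 → 2
ship_id=57: days < 5 or zone in ('B', 'C') → -1
ship_id=58: days < 5 or zone in ('B', 'C') → 0
ship_id=59: days < 5 or zone in ('B', 'C') → 0
ship_id=60: days < 26 and zone = 'A' → -12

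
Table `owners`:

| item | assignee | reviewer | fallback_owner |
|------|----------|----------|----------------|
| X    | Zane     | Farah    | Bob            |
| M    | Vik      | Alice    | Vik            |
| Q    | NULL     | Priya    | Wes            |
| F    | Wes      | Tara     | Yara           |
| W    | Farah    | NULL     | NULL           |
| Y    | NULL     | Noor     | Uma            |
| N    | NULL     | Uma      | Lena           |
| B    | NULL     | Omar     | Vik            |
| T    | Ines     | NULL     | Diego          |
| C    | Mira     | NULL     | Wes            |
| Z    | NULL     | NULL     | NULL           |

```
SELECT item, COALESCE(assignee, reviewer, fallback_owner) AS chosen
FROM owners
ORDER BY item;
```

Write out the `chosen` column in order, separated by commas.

item=B: assignee=NULL, reviewer=Omar → Omar
item=C: assignee=Mira → Mira
item=F: assignee=Wes → Wes
item=M: assignee=Vik → Vik
item=N: assignee=NULL, reviewer=Uma → Uma
item=Q: assignee=NULL, reviewer=Priya → Priya
item=T: assignee=Ines → Ines
item=W: assignee=Farah → Farah
item=X: assignee=Zane → Zane
item=Y: assignee=NULL, reviewer=Noor → Noor
item=Z: assignee=NULL, reviewer=NULL, fallback_owner=NULL (all NULL) → NULL

Omar, Mira, Wes, Vik, Uma, Priya, Ines, Farah, Zane, Noor, NULL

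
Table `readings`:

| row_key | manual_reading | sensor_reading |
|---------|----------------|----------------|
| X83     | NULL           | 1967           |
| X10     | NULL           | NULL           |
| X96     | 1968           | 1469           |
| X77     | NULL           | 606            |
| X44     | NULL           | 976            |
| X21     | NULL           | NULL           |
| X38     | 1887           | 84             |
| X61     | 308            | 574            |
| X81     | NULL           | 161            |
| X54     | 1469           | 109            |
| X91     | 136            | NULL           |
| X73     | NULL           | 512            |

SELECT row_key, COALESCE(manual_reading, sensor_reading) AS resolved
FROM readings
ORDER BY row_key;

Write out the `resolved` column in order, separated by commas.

NULL, NULL, 1887, 976, 1469, 308, 512, 606, 161, 1967, 136, 1968

row_key=X10: manual_reading=NULL, sensor_reading=NULL (all NULL) → NULL
row_key=X21: manual_reading=NULL, sensor_reading=NULL (all NULL) → NULL
row_key=X38: manual_reading=1887 → 1887
row_key=X44: manual_reading=NULL, sensor_reading=976 → 976
row_key=X54: manual_reading=1469 → 1469
row_key=X61: manual_reading=308 → 308
row_key=X73: manual_reading=NULL, sensor_reading=512 → 512
row_key=X77: manual_reading=NULL, sensor_reading=606 → 606
row_key=X81: manual_reading=NULL, sensor_reading=161 → 161
row_key=X83: manual_reading=NULL, sensor_reading=1967 → 1967
row_key=X91: manual_reading=136 → 136
row_key=X96: manual_reading=1968 → 1968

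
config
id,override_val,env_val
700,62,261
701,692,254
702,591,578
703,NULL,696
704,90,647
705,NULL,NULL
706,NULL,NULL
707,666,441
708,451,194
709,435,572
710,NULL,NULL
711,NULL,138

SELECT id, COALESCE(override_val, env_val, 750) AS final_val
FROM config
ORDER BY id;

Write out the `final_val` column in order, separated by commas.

62, 692, 591, 696, 90, 750, 750, 666, 451, 435, 750, 138

id=700: override_val=62 → 62
id=701: override_val=692 → 692
id=702: override_val=591 → 591
id=703: override_val=NULL, env_val=696 → 696
id=704: override_val=90 → 90
id=705: override_val=NULL, env_val=NULL, → literal 750 → 750
id=706: override_val=NULL, env_val=NULL, → literal 750 → 750
id=707: override_val=666 → 666
id=708: override_val=451 → 451
id=709: override_val=435 → 435
id=710: override_val=NULL, env_val=NULL, → literal 750 → 750
id=711: override_val=NULL, env_val=138 → 138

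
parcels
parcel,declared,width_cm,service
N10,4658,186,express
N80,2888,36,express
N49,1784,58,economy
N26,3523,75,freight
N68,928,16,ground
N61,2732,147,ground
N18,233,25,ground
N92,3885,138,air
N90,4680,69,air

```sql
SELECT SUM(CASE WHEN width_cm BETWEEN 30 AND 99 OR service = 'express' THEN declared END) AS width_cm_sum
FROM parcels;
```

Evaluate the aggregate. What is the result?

parcel=N10: ✓ → 4658
parcel=N80: ✓ → 2888
parcel=N49: ✓ → 1784
parcel=N26: ✓ → 3523
parcel=N68: ✗
parcel=N61: ✗
parcel=N18: ✗
parcel=N92: ✗
parcel=N90: ✓ → 4680
width_cm_sum = 4658 + 2888 + 1784 + 3523 + 4680 = 17533

17533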